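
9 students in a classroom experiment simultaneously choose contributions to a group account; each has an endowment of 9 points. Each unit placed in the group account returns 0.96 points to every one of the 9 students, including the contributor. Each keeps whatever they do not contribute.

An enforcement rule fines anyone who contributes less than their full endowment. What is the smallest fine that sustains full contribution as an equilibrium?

Given the others contribute fully, the best deviation is to contribute 0 (any partial contribution still incurs the fine and gives up units whose private return 0.96 is below 1).
Deviating from 9 to 0 saves 9 points but forfeits the deviator's share of the drop in the group account: 0.96 × 9 = 8.64.
So the deviation gain is 9 − 8.64 = 0.36, and the fine must be at least 0.36 points to wipe it out.

0.36 points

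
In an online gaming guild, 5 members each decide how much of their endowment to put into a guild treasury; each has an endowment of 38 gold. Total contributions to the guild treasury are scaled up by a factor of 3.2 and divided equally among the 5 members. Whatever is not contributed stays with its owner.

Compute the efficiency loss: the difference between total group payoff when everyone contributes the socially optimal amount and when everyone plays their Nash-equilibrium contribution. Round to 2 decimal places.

418.00 gold

Each contributed unit returns 3.2/5 = 0.6400 to its contributor — below 1 — so contributing 0 is dominant for every player. At the Nash equilibrium everyone keeps their 38, and the group total is 5 × 38 = 190.
Each contributed unit returns 3.200 to the group as a whole (0.6400 to each of 5 players), which exceeds 1, so the social optimum is full contribution: group total = 3.200 × 190 = 608.00.
Efficiency loss = 608.00 − 190 = 418.00.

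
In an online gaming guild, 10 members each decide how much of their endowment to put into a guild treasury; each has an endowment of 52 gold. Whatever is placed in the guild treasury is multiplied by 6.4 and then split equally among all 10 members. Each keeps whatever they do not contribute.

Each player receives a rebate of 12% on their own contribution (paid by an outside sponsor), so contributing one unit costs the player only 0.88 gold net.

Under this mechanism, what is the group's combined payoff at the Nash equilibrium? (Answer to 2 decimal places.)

With the mechanism, a contributed unit returns (6.4/10) / 0.88 = 0.7273 per unit of net cost — still below 1 — so contributing 0 remains dominant for every player.
Everyone keeps their endowment and the group total is 10 × 52 = 520.

520.00 gold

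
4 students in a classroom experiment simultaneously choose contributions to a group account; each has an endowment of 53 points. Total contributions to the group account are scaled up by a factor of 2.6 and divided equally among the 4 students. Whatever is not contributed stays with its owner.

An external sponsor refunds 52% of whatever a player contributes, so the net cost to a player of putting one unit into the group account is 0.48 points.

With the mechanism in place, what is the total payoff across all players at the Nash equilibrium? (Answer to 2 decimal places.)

661.44 points

With the mechanism, a contributed unit returns (2.6/4) / 0.48 = 1.3542 per unit of net cost to the contributor — now above 1 — so contributing fully is weakly dominant for every player.
At the Nash equilibrium everyone contributes 53. Group total payoff = 4 × (53 × 0.52 + 2.6 × 53) = 661.44.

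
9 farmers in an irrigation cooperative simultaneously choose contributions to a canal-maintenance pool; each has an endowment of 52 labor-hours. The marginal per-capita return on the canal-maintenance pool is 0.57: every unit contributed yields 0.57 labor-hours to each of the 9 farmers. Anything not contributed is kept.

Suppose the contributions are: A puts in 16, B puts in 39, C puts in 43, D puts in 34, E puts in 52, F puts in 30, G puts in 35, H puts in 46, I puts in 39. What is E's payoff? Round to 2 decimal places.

190.38 labor-hours

Total contributed: 16 + 39 + 43 + 34 + 52 + 30 + 35 + 46 + 39 = 334.
Each receives 0.57 × 334 = 190.38 from the canal-maintenance pool.
E keeps 52 − 52 = 0, so E's payoff is 0 + 190.38 = 190.38.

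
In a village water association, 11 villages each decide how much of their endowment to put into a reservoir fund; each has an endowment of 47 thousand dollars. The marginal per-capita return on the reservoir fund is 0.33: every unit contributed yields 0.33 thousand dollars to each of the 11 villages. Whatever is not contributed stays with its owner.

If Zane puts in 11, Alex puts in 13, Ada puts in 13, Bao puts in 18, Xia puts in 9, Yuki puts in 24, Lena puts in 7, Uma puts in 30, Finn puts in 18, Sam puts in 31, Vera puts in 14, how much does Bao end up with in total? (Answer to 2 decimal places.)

Total contributed: 11 + 13 + 13 + 18 + 9 + 24 + 7 + 30 + 18 + 31 + 14 = 188.
Each receives 0.33 × 188 = 62.04 from the reservoir fund.
Bao keeps 47 − 18 = 29, so Bao's payoff is 29 + 62.04 = 91.04.

91.04 thousand dollars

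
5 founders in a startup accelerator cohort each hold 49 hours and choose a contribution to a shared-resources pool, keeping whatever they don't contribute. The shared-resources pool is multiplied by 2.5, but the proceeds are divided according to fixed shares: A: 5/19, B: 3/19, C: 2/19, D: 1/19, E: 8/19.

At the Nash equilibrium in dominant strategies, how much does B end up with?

68.34 hours

Each unit j contributes comes back to j as 2.5 × (j's share), so j prefers to contribute only if that share exceeds 1/2.5 = 0.4000; otherwise keeping the unit dominates.
The only share above 0.4000 is E's 8/19, contributing 49; the remaining 4 contribute 0. Total contributed: 49.
B keeps 49 and receives 2.5 × 49 × 3/19 = 19.34 from the shared-resources pool, for a payoff of 68.34.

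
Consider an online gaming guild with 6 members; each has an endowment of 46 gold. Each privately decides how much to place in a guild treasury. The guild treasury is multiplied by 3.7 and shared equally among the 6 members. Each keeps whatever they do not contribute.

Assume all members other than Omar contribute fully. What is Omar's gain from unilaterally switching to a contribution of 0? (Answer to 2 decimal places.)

17.63 gold

Switching from a contribution of 46 to 0 lets Omar keep an extra 46 gold, but lowers the guild treasury by 46, which costs Omar their own share of that drop: 3.7/6 × 46 = 28.37.
Net gain = 46 − 28.37 = 17.63. The private return per contributed unit (0.6167) is below 1, so free-riding is indeed the best response regardless of what the others do.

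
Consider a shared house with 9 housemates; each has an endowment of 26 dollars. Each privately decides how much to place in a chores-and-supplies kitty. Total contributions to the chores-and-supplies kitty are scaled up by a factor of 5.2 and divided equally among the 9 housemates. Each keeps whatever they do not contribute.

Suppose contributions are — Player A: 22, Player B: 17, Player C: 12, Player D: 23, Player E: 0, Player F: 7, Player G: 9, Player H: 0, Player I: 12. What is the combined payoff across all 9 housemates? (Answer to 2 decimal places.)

Total contributed: 22 + 17 + 12 + 23 + 0 + 7 + 9 + 0 + 12 = 102; total kept: 9 × 26 − 102 = 132.
The chores-and-supplies kitty pays out 5.2 × 102 = 530.40 in aggregate.
Group total = 132 + 530.40 = 662.40.

662.40 dollars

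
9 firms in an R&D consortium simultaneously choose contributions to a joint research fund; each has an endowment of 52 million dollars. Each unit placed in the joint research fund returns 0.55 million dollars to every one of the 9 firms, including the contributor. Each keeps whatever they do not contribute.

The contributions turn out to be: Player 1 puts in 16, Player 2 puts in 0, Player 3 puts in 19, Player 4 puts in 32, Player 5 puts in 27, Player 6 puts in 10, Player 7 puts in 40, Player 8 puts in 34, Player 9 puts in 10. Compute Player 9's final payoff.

Total contributed: 16 + 0 + 19 + 32 + 27 + 10 + 40 + 34 + 10 = 188.
Each receives 0.55 × 188 = 103.40 from the joint research fund.
Player 9 keeps 52 − 10 = 42, so Player 9's payoff is 42 + 103.40 = 145.40.

145.40 million dollars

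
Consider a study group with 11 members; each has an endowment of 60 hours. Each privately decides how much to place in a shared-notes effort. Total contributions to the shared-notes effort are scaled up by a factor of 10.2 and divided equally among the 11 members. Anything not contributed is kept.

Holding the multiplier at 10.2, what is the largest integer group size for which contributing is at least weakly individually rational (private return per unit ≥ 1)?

10

Private return per unit is 10.2/(group size), which is ≥ 1 whenever the group size is ≤ 10.2.
The largest such integer is 10.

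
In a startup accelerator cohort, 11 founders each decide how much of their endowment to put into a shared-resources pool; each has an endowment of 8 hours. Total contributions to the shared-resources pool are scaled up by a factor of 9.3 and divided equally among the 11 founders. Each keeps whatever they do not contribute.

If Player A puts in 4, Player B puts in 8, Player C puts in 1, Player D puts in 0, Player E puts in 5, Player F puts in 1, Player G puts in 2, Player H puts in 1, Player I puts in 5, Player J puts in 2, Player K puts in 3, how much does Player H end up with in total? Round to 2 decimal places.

Total contributed: 4 + 8 + 1 + 0 + 5 + 1 + 2 + 1 + 5 + 2 + 3 = 32.
Each receives 9.3 × 32 / 11 = 27.05 from the shared-resources pool.
Player H keeps 8 − 1 = 7, so Player H's payoff is 7 + 27.05 = 34.05.

34.05 hours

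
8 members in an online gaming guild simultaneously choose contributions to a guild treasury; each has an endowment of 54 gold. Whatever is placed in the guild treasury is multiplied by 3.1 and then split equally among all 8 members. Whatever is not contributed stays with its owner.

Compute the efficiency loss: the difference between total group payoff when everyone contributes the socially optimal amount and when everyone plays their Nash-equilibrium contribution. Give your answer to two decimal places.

907.20 gold

Each contributed unit returns 3.1/8 = 0.3875 to its contributor — below 1 — so contributing 0 is dominant for every player. At the Nash equilibrium everyone keeps their 54, and the group total is 8 × 54 = 432.
Each contributed unit returns 3.100 to the group as a whole (0.3875 to each of 8 players), which exceeds 1, so the social optimum is full contribution: group total = 3.100 × 432 = 1339.20.
Efficiency loss = 1339.20 − 432 = 907.20.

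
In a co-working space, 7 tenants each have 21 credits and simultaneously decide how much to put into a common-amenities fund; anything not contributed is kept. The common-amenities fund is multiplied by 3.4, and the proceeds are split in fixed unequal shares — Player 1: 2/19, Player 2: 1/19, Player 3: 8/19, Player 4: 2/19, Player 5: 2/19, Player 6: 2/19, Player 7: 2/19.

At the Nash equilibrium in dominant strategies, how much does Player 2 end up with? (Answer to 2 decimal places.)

24.76 credits

Each unit j contributes comes back to j as 3.4 × (j's share), so j prefers to contribute only if that share exceeds 1/3.4 = 0.2941; otherwise keeping the unit dominates.
The only share above 0.2941 is Player 3's 8/19, contributing 21; the remaining 6 contribute 0. Total contributed: 21.
Player 2 keeps 21 and receives 3.4 × 21 × 1/19 = 3.76 from the common-amenities fund, for a payoff of 24.76.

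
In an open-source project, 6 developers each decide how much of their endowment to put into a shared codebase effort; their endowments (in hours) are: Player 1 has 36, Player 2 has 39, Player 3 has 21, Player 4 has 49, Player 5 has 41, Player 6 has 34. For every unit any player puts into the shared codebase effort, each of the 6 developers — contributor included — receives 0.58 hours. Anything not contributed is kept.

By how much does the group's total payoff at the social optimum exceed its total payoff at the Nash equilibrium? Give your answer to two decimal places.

The private return per contributed unit is 0.58 < 1 for everyone, so the Nash equilibrium is zero contribution and the group total is Σ E_j = 36 + 39 + 21 + 49 + 41 + 34 = 220.
Each contributed unit returns 3.480 to the group, so the social optimum is full contribution by everyone: group total = 3.480 × 220 = 765.60.
Efficiency loss = (3.480 − 1) × 220 = 545.60.

545.60 hours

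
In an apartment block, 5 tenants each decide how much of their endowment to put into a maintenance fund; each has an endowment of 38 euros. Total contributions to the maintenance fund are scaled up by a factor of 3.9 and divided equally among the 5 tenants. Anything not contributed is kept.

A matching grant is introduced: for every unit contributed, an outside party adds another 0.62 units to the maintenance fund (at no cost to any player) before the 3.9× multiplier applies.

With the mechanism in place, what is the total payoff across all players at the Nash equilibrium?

1200.42 euros

Under the mechanism each unit contributed yields 3.9 × 1.62 / 5 = 1.2636 back to its contributor per unit of net cost, which exceeds 1, making full contribution the dominant choice for everyone.
At the Nash equilibrium everyone contributes 38. Group total payoff = 3.9 × 1.62 × 190 = 1200.42.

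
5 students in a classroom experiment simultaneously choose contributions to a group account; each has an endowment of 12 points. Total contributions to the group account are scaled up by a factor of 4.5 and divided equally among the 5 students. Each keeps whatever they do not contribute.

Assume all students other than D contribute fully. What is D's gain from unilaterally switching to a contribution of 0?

1.20 points

Switching from a contribution of 12 to 0 lets D keep an extra 12 points, but lowers the group account by 12, which costs D their own share of that drop: 4.5/5 × 12 = 10.80.
Net gain = 12 − 10.80 = 1.20. The private return per contributed unit (0.9000) is below 1, so free-riding is indeed the best response regardless of what the others do.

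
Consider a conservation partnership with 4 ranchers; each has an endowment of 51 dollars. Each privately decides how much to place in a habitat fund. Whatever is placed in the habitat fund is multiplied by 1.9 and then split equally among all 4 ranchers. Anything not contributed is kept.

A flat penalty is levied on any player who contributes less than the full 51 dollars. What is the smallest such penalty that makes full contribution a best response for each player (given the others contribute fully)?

26.78 dollars

Given the others contribute fully, the best deviation is to contribute 0 (any partial contribution still incurs the fine and gives up units whose private return 0.4750 is below 1).
Deviating from 51 to 0 saves 51 dollars but forfeits the deviator's share of the drop in the habitat fund: 1.9/4 × 51 = 24.22.
So the deviation gain is 51 − 24.22 = 26.78, and the fine must be at least 26.78 dollars to wipe it out.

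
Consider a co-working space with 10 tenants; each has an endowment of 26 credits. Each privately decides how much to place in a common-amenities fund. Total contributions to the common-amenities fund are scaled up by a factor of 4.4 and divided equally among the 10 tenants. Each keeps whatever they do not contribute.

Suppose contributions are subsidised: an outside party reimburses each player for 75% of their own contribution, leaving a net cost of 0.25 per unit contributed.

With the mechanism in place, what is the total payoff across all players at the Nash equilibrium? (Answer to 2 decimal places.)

1339.00 credits

The effective private return per unit is now (4.4/10) / 0.25 = 1.7600 > 1, so every player's dominant strategy flips to full contribution.
So the Nash equilibrium is full contribution by all 10; the group earns 10 × (26 × 0.75 + 4.4 × 26) = 1339.00.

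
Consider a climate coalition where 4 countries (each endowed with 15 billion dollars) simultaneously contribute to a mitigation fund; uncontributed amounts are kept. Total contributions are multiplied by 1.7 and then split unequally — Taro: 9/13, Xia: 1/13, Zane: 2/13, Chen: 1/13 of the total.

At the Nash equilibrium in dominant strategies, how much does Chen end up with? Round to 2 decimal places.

16.96 billion dollars

For player j, contributing a unit is worthwhile iff 1.7 × (j's share) ≥ 1, i.e. iff j's share is at least 0.5882.
Taro alone (share 9/13) is above the threshold, contributing 15; the remaining 3 contribute 0. Total contributed: 15.
Chen keeps 15 and receives 1.7 × 15 × 1/13 = 1.96 from the mitigation fund, for a payoff of 16.96.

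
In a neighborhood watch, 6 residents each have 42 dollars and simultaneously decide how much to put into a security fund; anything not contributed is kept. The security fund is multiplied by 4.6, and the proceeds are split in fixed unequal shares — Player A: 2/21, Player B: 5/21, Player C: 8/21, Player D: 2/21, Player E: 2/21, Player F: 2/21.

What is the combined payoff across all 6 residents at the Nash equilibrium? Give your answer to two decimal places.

554.40 dollars

Each unit j contributes comes back to j as 4.6 × (j's share), so j prefers to contribute only if that share exceeds 1/4.6 = 0.2174; otherwise keeping the unit dominates.
Player B and Player C are above the threshold, contributing 42 each; the remaining 4 contribute 0. Total contributed: 84.
The security fund pays out 4.6 × 84 = 386.40 in total (split across the unequal shares, but the aggregate is all that matters for the group sum).
The 4 free-riders keep 42 each, adding 168. Group total = 168 + 386.40 = 554.40.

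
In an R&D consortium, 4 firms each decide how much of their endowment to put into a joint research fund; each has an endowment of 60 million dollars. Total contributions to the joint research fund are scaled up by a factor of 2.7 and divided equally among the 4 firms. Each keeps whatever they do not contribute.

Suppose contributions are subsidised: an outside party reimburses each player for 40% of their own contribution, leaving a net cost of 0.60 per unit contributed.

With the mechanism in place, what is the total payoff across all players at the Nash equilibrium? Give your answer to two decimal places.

The effective private return per unit is now (2.7/4) / 0.60 = 1.1250 > 1, so every player's dominant strategy flips to full contribution.
At the Nash equilibrium everyone contributes 60. Group total payoff = 4 × (60 × 0.40 + 2.7 × 60) = 744.00.

744.00 million dollars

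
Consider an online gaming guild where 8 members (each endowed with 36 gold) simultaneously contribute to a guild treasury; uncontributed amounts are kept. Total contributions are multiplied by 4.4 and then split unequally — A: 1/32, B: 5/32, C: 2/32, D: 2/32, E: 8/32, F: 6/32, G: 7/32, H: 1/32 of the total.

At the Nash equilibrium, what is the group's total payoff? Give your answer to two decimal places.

410.40 gold

Each unit j contributes comes back to j as 4.4 × (j's share), so j prefers to contribute only if that share exceeds 1/4.4 = 0.2273; otherwise keeping the unit dominates.
Only E (8/32) clears that bar, contributing 36; the remaining 7 contribute 0. Total contributed: 36.
The guild treasury pays out 4.4 × 36 = 158.40 in total (split across the unequal shares, but the aggregate is all that matters for the group sum).
The 7 free-riders keep 36 each, adding 252. Group total = 252 + 158.40 = 410.40.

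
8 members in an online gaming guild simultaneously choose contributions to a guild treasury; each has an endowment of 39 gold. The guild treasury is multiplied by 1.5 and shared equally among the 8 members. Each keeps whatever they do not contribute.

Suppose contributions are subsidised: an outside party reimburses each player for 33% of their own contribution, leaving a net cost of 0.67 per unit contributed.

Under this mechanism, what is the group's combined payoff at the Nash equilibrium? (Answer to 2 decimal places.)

With the mechanism, a contributed unit returns (1.5/8) / 0.67 = 0.2799 per unit of net cost — still below 1 — so contributing 0 remains dominant for every player.
At the Nash equilibrium no one contributes; group total payoff = 8 × 39 = 312.

312.00 gold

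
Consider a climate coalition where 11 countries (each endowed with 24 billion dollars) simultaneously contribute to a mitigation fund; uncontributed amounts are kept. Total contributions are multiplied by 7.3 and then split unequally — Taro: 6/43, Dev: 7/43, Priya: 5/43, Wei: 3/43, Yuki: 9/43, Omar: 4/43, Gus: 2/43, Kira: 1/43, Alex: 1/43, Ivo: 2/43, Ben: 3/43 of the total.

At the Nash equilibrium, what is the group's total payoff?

Player j's private return per contributed unit is 7.3 × (j's share). Contributing is weakly dominant for j when that share is at least 1/7.3 = 0.1370, and contributing 0 is dominant otherwise.
The shares above 0.1370 belong to Taro, Dev and Yuki, contributing 24 each; the remaining 8 contribute 0. Total contributed: 72.
The mitigation fund pays out 7.3 × 72 = 525.60 in total (split across the unequal shares, but the aggregate is all that matters for the group sum).
The 8 free-riders keep 24 each, adding 192. Group total = 192 + 525.60 = 717.60.

717.60 billion dollars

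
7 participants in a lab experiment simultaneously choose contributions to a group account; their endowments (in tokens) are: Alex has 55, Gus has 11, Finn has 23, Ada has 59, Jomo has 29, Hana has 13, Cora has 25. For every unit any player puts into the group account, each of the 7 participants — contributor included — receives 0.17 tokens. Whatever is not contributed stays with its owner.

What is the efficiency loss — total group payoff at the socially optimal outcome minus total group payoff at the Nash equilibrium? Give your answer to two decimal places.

The private return per contributed unit is 0.17 < 1 for everyone, so the Nash equilibrium is zero contribution and the group total is Σ E_j = 55 + 11 + 23 + 59 + 29 + 13 + 25 = 215.
Each contributed unit returns 1.190 to the group, so the social optimum is full contribution by everyone: group total = 1.190 × 215 = 255.85.
Efficiency loss = (1.190 − 1) × 215 = 40.85.

40.85 tokens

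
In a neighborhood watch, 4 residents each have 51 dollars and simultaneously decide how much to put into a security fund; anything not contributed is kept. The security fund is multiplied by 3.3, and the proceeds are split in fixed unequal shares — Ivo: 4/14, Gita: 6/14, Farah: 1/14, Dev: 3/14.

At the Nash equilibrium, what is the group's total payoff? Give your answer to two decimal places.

Player j's private return per contributed unit is 3.3 × (j's share). Contributing is weakly dominant for j when that share is at least 1/3.3 = 0.3030, and contributing 0 is dominant otherwise.
Only Gita (6/14) clears that bar, contributing 51; the remaining 3 contribute 0. Total contributed: 51.
The security fund pays out 3.3 × 51 = 168.30 in total (split across the unequal shares, but the aggregate is all that matters for the group sum).
The 3 free-riders keep 51 each, adding 153. Group total = 153 + 168.30 = 321.30.

321.30 dollars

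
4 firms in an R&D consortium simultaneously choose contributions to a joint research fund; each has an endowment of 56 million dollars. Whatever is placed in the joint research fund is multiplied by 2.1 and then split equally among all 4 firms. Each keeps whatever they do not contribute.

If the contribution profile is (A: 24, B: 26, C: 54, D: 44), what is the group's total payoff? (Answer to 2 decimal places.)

386.80 million dollars

Total contributed: 24 + 26 + 54 + 44 = 148; total kept: 4 × 56 − 148 = 76.
The joint research fund pays out 2.1 × 148 = 310.80 in aggregate.
Group total = 76 + 310.80 = 386.80.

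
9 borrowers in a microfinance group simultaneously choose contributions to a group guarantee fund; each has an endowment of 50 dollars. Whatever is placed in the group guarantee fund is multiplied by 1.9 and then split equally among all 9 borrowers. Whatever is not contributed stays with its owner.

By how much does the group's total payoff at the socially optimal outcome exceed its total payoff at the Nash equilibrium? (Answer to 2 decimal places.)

405.00 dollars

Each contributed unit returns 1.9/9 = 0.2111 to its contributor — below 1 — so contributing 0 is dominant for every player. At the Nash equilibrium everyone keeps their 50, and the group total is 9 × 50 = 450.
Each contributed unit returns 1.900 to the group as a whole (0.2111 to each of 9 players), which exceeds 1, so the social optimum is full contribution: group total = 1.900 × 450 = 855.00.
Efficiency loss = 855.00 − 450 = 405.00.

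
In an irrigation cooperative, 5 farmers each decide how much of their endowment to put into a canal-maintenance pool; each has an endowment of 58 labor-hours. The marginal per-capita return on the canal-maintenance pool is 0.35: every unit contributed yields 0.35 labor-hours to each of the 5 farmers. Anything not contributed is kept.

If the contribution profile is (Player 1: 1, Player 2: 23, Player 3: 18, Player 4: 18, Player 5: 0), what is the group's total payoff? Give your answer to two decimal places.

335.00 labor-hours

Total contributed: 1 + 23 + 18 + 18 + 0 = 60; total kept: 5 × 58 − 60 = 230.
The canal-maintenance pool pays out 0.35 × 5 × 60 = 105.00 in aggregate.
Group total = 230 + 105.00 = 335.00.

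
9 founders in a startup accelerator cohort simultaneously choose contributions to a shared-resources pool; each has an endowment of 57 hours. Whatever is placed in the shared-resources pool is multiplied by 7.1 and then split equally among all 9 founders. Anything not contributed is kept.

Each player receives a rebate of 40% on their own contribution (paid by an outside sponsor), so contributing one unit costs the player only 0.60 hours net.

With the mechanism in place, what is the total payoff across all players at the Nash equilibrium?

3847.50 hours

The effective private return per unit is now (7.1/9) / 0.60 = 1.3148 > 1, so every player's dominant strategy flips to full contribution.
At the Nash equilibrium everyone contributes 57. Group total payoff = 9 × (57 × 0.40 + 7.1 × 57) = 3847.50.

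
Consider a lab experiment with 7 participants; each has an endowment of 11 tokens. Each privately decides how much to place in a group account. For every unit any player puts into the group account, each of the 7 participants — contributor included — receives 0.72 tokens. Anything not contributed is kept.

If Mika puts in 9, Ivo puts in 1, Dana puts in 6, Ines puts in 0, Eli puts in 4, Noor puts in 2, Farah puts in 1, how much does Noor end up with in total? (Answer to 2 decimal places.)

25.56 tokens

Total contributed: 9 + 1 + 6 + 0 + 4 + 2 + 1 = 23.
Each receives 0.72 × 23 = 16.56 from the group account.
Noor keeps 11 − 2 = 9, so Noor's payoff is 9 + 16.56 = 25.56.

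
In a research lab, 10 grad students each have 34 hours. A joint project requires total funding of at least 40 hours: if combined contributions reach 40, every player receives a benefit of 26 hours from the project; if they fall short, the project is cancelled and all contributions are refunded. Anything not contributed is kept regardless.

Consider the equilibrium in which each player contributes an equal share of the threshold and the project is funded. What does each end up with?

Equal share of the threshold: 40/10 = 4.
At this profile no one gains by cutting their contribution: any cut drops the total below 40, the project is cancelled, contributions are refunded, and the deviator ends with 34, which is less than 34 − 4 + 26 = 56. Contributing more than 4 just wastes the excess. So contributing exactly 4 is a best response.
Each player's payoff: 34 − 4 + 26 = 56.

56 hours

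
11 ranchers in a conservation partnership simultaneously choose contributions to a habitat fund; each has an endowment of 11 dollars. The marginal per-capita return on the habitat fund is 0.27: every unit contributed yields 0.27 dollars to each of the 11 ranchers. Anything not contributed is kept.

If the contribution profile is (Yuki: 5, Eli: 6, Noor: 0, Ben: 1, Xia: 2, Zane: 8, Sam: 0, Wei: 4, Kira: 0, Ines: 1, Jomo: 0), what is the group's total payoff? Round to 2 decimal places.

Total contributed: 5 + 6 + 0 + 1 + 2 + 8 + 0 + 4 + 0 + 1 + 0 = 27; total kept: 11 × 11 − 27 = 94.
The habitat fund pays out 0.27 × 11 × 27 = 80.19 in aggregate.
Group total = 94 + 80.19 = 174.19.

174.19 dollars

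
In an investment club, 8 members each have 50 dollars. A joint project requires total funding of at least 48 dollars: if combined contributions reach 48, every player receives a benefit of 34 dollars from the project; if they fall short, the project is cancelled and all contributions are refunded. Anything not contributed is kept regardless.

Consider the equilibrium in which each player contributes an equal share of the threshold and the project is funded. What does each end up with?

78 dollars

Equal share of the threshold: 48/8 = 6.
At this profile no one gains by cutting their contribution: any cut drops the total below 48, the project is cancelled, contributions are refunded, and the deviator ends with 50, which is less than 50 − 6 + 34 = 78. Contributing more than 6 just wastes the excess. So contributing exactly 6 is a best response.
Each player's payoff: 50 − 6 + 34 = 78.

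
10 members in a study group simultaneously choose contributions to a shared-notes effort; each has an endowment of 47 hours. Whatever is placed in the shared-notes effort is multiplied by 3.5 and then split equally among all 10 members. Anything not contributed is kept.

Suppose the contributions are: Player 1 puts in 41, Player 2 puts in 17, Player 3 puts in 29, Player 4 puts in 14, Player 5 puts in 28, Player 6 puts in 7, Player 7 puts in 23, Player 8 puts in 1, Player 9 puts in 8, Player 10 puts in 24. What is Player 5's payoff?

86.20 hours

Total contributed: 41 + 17 + 29 + 14 + 28 + 7 + 23 + 1 + 8 + 24 = 192.
Each receives 3.5 × 192 / 10 = 67.20 from the shared-notes effort.
Player 5 keeps 47 − 28 = 19, so Player 5's payoff is 19 + 67.20 = 86.20.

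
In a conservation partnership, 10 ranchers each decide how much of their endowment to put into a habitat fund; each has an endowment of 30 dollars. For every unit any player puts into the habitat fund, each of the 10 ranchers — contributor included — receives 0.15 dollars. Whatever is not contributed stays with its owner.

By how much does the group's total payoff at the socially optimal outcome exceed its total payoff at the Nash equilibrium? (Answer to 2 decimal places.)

The private return per contributed unit is 0.15 < 1, so contributing 0 is dominant for every player. At the Nash equilibrium everyone keeps their 30, and the group total is 10 × 30 = 300.
Each contributed unit returns 1.500 to the group as a whole (0.15 to each of 10 players), which exceeds 1, so the social optimum is full contribution: group total = 1.500 × 300 = 450.00.
Efficiency loss = 450.00 − 300 = 150.00.

150.00 dollars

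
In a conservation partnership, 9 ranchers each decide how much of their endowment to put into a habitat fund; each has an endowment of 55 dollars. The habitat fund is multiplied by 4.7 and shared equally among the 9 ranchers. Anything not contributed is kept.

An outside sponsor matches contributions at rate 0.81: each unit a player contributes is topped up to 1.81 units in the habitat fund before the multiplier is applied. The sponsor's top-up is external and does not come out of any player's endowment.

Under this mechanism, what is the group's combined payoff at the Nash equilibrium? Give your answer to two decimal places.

Even with the mechanism, each unit contributed returns only 4.7 × 1.81 / 9 = 0.9452 per unit of net cost, so contributing nothing is still dominant.
At the Nash equilibrium no one contributes; group total payoff = 9 × 55 = 495.

495.00 dollars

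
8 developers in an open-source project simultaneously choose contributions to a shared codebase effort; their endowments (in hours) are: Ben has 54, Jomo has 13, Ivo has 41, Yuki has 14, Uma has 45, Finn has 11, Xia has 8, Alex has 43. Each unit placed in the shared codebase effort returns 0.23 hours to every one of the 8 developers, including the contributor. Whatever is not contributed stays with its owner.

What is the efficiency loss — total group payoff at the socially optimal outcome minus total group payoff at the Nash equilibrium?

192.36 hours

The private return per contributed unit is 0.23 < 1 for everyone, so the Nash equilibrium is zero contribution and the group total is Σ E_j = 54 + 13 + 41 + 14 + 45 + 11 + 8 + 43 = 229.
Each contributed unit returns 1.840 to the group, so the social optimum is full contribution by everyone: group total = 1.840 × 229 = 421.36.
Efficiency loss = (1.840 − 1) × 229 = 192.36.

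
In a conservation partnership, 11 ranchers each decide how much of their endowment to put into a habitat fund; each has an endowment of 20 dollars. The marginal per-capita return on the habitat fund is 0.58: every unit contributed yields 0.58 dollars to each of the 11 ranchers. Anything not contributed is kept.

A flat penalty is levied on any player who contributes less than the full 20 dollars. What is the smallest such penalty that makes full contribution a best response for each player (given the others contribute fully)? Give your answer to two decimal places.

Given the others contribute fully, the best deviation is to contribute 0 (any partial contribution still incurs the fine and gives up units whose private return 0.58 is below 1).
Deviating from 20 to 0 saves 20 dollars but forfeits the deviator's share of the drop in the habitat fund: 0.58 × 20 = 11.60.
So the deviation gain is 20 − 11.60 = 8.40, and the fine must be at least 8.40 dollars to wipe it out.

8.40 dollars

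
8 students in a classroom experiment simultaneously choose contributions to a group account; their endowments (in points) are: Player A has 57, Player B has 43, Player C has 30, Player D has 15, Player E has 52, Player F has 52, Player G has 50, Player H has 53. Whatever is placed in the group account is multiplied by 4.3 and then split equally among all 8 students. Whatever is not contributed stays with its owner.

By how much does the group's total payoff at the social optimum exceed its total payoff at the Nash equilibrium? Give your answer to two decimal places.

The private return per contributed unit is 4.3/8 = 0.5375 < 1 for every player regardless of endowment, so the Nash equilibrium is zero contribution and the group total is Σ E_j = 57 + 43 + 30 + 15 + 52 + 52 + 50 + 53 = 352.
Each contributed unit returns 4.300 to the group, so the social optimum is full contribution by everyone: group total = 4.300 × 352 = 1513.60.
Efficiency loss = (4.300 − 1) × 352 = 1161.60.

1161.60 points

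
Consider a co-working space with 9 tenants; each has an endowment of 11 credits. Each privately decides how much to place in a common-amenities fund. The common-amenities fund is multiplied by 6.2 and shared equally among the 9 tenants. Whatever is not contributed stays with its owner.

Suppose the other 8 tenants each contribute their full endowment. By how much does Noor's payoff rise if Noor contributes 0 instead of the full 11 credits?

Switching from a contribution of 11 to 0 lets Noor keep an extra 11 credits, but lowers the common-amenities fund by 11, which costs Noor their own share of that drop: 6.2/9 × 11 = 7.58.
Net gain = 11 − 7.58 = 3.42. The private return per contributed unit (0.6889) is below 1, so free-riding is indeed the best response regardless of what the others do.

3.42 credits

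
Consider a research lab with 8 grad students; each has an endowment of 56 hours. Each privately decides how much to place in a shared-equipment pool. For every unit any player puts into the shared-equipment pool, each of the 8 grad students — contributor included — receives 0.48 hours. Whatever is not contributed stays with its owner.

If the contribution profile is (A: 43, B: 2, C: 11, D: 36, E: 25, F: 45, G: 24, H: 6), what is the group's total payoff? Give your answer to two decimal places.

993.28 hours

Total contributed: 43 + 2 + 11 + 36 + 25 + 45 + 24 + 6 = 192; total kept: 8 × 56 − 192 = 256.
The shared-equipment pool pays out 0.48 × 8 × 192 = 737.28 in aggregate.
Group total = 256 + 737.28 = 993.28.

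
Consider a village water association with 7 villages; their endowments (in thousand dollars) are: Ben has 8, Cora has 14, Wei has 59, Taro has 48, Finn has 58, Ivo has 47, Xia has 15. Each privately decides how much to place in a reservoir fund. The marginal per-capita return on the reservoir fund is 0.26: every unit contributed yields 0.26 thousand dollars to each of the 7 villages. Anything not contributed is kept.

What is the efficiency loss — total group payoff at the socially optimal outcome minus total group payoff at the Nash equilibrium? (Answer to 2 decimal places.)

The private return per contributed unit is 0.26 < 1 for everyone, so the Nash equilibrium is zero contribution and the group total is Σ E_j = 8 + 14 + 59 + 48 + 58 + 47 + 15 = 249.
Each contributed unit returns 1.820 to the group, so the social optimum is full contribution by everyone: group total = 1.820 × 249 = 453.18.
Efficiency loss = (1.820 − 1) × 249 = 204.18.

204.18 thousand dollars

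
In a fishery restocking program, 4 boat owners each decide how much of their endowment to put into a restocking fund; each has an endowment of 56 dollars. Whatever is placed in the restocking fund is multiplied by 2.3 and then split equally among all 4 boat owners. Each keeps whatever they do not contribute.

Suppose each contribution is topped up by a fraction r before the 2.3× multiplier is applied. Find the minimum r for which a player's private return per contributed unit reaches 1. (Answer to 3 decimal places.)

0.739

With matching at rate r, one contributed unit becomes (1 + r) in the restocking fund and returns 2.3 × (1 + r) / 4 to the contributor.
Setting this equal to 1: 1 + r = 4/2.3 = 1.7391.
So the minimum matching rate is r = 1.7391 − 1 = 0.739.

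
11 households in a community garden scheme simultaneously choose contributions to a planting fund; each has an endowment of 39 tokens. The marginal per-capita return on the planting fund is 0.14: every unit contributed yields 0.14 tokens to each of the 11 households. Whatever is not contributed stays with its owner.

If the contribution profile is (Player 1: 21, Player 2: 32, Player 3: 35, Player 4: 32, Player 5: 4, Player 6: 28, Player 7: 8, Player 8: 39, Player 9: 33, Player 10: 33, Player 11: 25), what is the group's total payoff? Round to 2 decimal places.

Total contributed: 21 + 32 + 35 + 32 + 4 + 28 + 8 + 39 + 33 + 33 + 25 = 290; total kept: 11 × 39 − 290 = 139.
The planting fund pays out 0.14 × 11 × 290 = 446.60 in aggregate.
Group total = 139 + 446.60 = 585.60.

585.60 tokens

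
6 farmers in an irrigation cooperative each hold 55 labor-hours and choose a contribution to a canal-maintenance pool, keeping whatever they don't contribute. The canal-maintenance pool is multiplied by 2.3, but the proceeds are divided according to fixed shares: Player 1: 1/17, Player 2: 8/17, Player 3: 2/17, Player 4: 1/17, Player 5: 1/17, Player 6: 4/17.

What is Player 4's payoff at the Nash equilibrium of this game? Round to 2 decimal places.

62.44 labor-hours

Player j's private return per contributed unit is 2.3 × (j's share). Contributing is weakly dominant for j when that share is at least 1/2.3 = 0.4348, and contributing 0 is dominant otherwise.
Only Player 2 (8/17) clears that bar, contributing 55; the remaining 5 contribute 0. Total contributed: 55.
Player 4 keeps 55 and receives 2.3 × 55 × 1/17 = 7.44 from the canal-maintenance pool, for a payoff of 62.44.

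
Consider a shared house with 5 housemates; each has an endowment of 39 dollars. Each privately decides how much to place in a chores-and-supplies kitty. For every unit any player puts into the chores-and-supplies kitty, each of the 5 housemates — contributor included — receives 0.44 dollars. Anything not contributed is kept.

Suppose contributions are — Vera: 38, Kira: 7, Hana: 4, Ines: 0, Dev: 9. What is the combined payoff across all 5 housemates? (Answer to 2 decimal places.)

264.60 dollars

Total contributed: 38 + 7 + 4 + 0 + 9 = 58; total kept: 5 × 39 − 58 = 137.
The chores-and-supplies kitty pays out 0.44 × 5 × 58 = 127.60 in aggregate.
Group total = 137 + 127.60 = 264.60.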